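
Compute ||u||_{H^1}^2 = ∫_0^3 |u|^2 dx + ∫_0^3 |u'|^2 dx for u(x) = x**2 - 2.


||u||_{H^1}^2 = 303/5

The H^1 norm (squared) on an interval (0, L) is
  ||u||_{H^1}^2 = ∫_0^L u(x)^2 dx + ∫_0^L u'(x)^2 dx.
Compute u'(x) = 2*x.
Then u(x)^2 = x**4 - 4*x**2 + 4 and u'(x)^2 = 4*x**2.
Integrate each monomial from 0 to 3 using ∫_0^3 c·x^n dx = c·3^(n+1)/(n+1):
  ∫_0^3 u(x)^2 dx = ∫_0^3 (x^4 - 4*x^2 + 4) dx. Term by term:
    ∫_0^3 x^4 dx = 243/5;  ∫_0^3 -4*x^2 dx = -36;  ∫_0^3 4 dx = 12.
  Sum: 243/5 − 36 + 12 = 123/5.
  ∫_0^3 u'(x)^2 dx = ∫_0^3 (4*x^2) dx. Term by term:
    ∫_0^3 4*x^2 dx = 36.
Adding: ||u||_{H^1}^2 = 123/5 + 36 = 303/5.


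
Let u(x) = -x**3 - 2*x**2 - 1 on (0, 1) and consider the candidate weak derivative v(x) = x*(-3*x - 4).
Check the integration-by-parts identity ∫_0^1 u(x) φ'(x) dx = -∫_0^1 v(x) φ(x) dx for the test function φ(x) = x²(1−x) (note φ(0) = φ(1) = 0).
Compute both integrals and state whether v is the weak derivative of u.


LHS = 3/10, RHS = 3/10. Yes, v = u' weakly.

u(x) = -x**3 - 2*x**2 - 1, classical derivative u'(x) = -3*x**2 - 4*x.
φ(x) = x²(1−x), so φ'(x) = x*(2 - 3*x).
Note φ(0) = φ(1) = 0, so the boundary term u·φ vanishes.
LHS = ∫_0^1 u(x) φ'(x) dx = ∫_0^1 (3*x^5 + 4*x^4 - 4*x^3 + 3*x^2 - 2*x) dx. Term by term:
  ∫_0^1 3*x^5 dx = 1/2;  ∫_0^1 4*x^4 dx = 4/5;  ∫_0^1 -4*x^3 dx = -1;
  ∫_0^1 3*x^2 dx = 1;  ∫_0^1 -2*x dx = -1.
Sum: 1/2 + 4/5 − 1 + 1 − 1 = 3/10.
So LHS = 3/10.
∫_0^1 v(x) φ(x) dx = ∫_0^1 (3*x^5 + x^4 - 4*x^3) dx. Term by term:
  ∫_0^1 3*x^5 dx = 1/2;  ∫_0^1 x^4 dx = 1/5;  ∫_0^1 -4*x^3 dx = -1.
Sum: 1/2 + 1/5 − 1 = -3/10.
So RHS = -∫_0^1 v(x) φ(x) dx = 3/10.
LHS = RHS, so the identity holds for this test φ.
Moreover u is smooth here and v(x) = u'(x) = -3*x**2 - 4*x pointwise, so the identity holds for every test function. Hence v is the weak derivative of u.


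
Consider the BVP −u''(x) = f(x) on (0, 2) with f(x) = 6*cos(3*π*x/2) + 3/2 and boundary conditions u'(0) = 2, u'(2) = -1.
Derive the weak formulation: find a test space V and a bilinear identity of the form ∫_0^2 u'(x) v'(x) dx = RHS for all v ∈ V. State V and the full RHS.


V = H^1(0, 2) (v unrestricted at boundary; u is determined up to an additive constant); weak form: ∫_0^2 u'v' dx = ∫_0^2 (6*cos(3*π*x/2) + 3/2) v dx − v(2) − 2·v(0) for all v ∈ V.

Multiply both sides by a test function v and integrate from 0 to 2:
  ∫_0^2 −u''(x) v(x) dx = ∫_0^2 f(x) v(x) dx.
Integrate the LHS by parts once:
  ∫_0^2 −u'' v dx = −[u'(x) v(x)]_0^2 + ∫_0^2 u'(x) v'(x) dx.
Thus ∫_0^2 u'(x) v'(x) dx = ∫_0^2 f(x) v(x) dx + [u'(x) v(x)]_0^2.
Choose V so that boundary terms are either known or forced to vanish.
u has inhomogeneous Neumann u'(0) = 2, u'(2) = -1. [u' v]_0^2 = (-1)·v(2) − (2)·v(0) = − v(2) − 2·v(0). Take V = H^1(0, 2); boundary term becomes part of RHS.
Weak formulation: find u (satisfying any essential BC) such that ∫_0^2 u'(x) v'(x) dx = ∫_0^2 f v dx − v(2) − 2·v(0) for all v ∈ V (Neumann data are natural BCs: they enter the RHS as boundary terms).
Substituting f(x) = 6*cos(3*π*x/2) + 3/2, the right-hand side is ∫_0^2 (6*cos(3*π*x/2) + 3/2) v dx − v(2) − 2·v(0).
Compatibility check (pure Neumann): taking v ≡ 1 ∈ V gives 0 = ∫_0^2 f dx + (-1) − (2), i.e. ∫_0^2 f dx must equal u'(0) − u'(2) = 3. Indeed ∫_0^2 (6*cos(3*π*x/2) + 3/2) dx = 3, so the data are compatible. The solution is then unique only up to an additive constant (fix it e.g. by requiring ∫_0^2 u dx = 0).


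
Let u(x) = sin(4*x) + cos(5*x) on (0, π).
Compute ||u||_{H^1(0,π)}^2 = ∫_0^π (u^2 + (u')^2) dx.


||u||_{H^1(0,π)}^2 = -416/9 + 43*π/2

u'(x) = -5*sin(5*x) + 4*cos(4*x).
Expand u² and (u')² and integrate term by term on (0, π), using: for integers n ≥ 1, ∫_0^π sin²(nx) dx = ∫_0^π cos²(nx) dx = π/2; for n ≠ n', ∫_0^π sin(nx)sin(n'x) dx = ∫_0^π cos(nx)cos(n'x) dx = 0; and by product-to-sum, ∫_0^π sin(nx)cos(n'x) dx = ½∫_0^π [sin((n+n')x) + sin((n−n')x)] dx, which is 0 when n+n' is even and 2n/(n²−n'²) when n+n' is odd (it need not vanish on (0, π)).
  u² squared terms: (1)²·∫cos(5x)² dx = 1·π/2 = π/2;  (1)²·∫sin(4x)² dx = 1·π/2 = π/2.
  u² cross terms: 2·(1)·(1)·∫cos(5x)·sin(4x) dx = 2·(-8/9) = -16/9.
  So ∫_0^π u² dx = π/2 + π/2 − 16/9 = -16/9 + π.
  (u')² squared terms: (-5)²·∫sin(5x)² dx = 25·π/2 = 25*π/2;  (4)²·∫cos(4x)² dx = 16·π/2 = 8*π.
  (u')² cross terms: 2·(-5)·(4)·∫sin(5x)·cos(4x) dx = -40·(10/9) = -400/9.
  So ∫_0^π (u')² dx = 25*π/2 + 8*π − 400/9 = -400/9 + 41*π/2.
||u||_{H^1}^2 = (-16/9 + π) + (-400/9 + 41*π/2) = -416/9 + 43*π/2.


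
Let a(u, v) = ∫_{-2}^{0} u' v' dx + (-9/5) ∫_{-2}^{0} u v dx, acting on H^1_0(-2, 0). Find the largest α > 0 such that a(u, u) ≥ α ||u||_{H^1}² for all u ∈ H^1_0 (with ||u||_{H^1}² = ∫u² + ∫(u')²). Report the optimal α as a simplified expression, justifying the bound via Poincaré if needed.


α = (-36/5 + π^2)/(4 + π^2)

Coercivity of a(·,·) on H^1_0(-2, 0) means a(u, u) ≥ α ||u||_{H^1}² for every u ∈ H^1_0.
The interval has length L = 2, and Poincaré/coercivity depend only on L. Here a(u, u) = ∫(u')² + (-9/5)·∫u².
Here c = -9/5 < 0 with |c| < (π/L)² = π^2/4, so coercivity still holds. The condition a(u,u) ≥ α||u||_{H^1}² reads (1−α)∫(u')² ≥ (α−c)∫u². Any admissible α is ≤ 1 (rapidly oscillating u have ∫u²/∫(u')² → 0), and α = 1 would force 0 ≥ (1−c)∫u², impossible since c < 1; so 1−α > 0. By the sharp Poincaré inequality on H^1_0 of an interval of length L, ∫(u')² ≥ (π/L)²∫u² with equality for the first sine mode sin(π(x−x₀)/L) (x₀ the left endpoint), so the inequality holds for all u iff (1−α)(π/L)² ≥ α − c, i.e. α ≤ ((π/L)² + c)/((π/L)² + 1) = (1 + c(L/π)²)/(1 + (L/π)²). (Direct route, valid since c ≤ 0: Poincaré gives c∫u² ≥ c(L/π)²∫(u')², so a(u,u) ≥ (1 + c(L/π)²)∫(u')², while ||u||_{H^1}² ≤ (1 + (L/π)²)∫(u')²; dividing yields the same α.) With (π/L)² = π^2/4 and c = -9/5, the largest admissible constant is α = ((π/L)² + c)/((π/L)² + 1).
Simplifying, α = (-36/5 + π^2)/(4 + π^2).


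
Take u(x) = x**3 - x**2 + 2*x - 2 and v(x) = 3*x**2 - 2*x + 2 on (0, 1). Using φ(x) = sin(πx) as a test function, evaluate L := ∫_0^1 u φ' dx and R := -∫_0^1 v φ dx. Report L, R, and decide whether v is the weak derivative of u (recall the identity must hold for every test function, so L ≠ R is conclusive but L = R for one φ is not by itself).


LHS = -5/π + 12/π^3, RHS = -5/π + 12/π^3. Yes, v = u' weakly.

u(x) = x**3 - x**2 + 2*x - 2, classical derivative u'(x) = 3*x**2 - 2*x + 2.
φ(x) = sin(πx), so φ'(x) = π*cos(π*x).
Note φ(0) = φ(1) = 0, so the boundary term u·φ vanishes.
LHS = ∫_0^1 u(x) φ'(x) dx = ∫_0^1 (π*x^3*cos(π*x) - π*x^2*cos(π*x) + 2*π*x*cos(π*x) - 2*π*cos(π*x)) dx. Term by term:
  ∫_0^1 -2*π*cos(π*x) dx = 0;  ∫_0^1 π*x^3*cos(π*x) dx = -3/π + 12/π^3;  ∫_0^1 -π*x^2*cos(π*x) dx = 2/π;
  ∫_0^1 2*π*x*cos(π*x) dx = -4/π.
Sum: 0 + -3/π + 12/π^3 + 2/π − 4/π = -5/π + 12/π^3.
So LHS = -5/π + 12/π^3.
∫_0^1 v(x) φ(x) dx = ∫_0^1 (3*x^2*sin(π*x) - 2*x*sin(π*x) + 2*sin(π*x)) dx. Term by term:
  ∫_0^1 2*sin(π*x) dx = 4/π;  ∫_0^1 -2*x*sin(π*x) dx = -2/π;  ∫_0^1 3*x^2*sin(π*x) dx = -12/π^3 + 3/π.
Sum: 4/π − 2/π + -12/π^3 + 3/π = -12/π^3 + 5/π.
So RHS = -∫_0^1 v(x) φ(x) dx = -5/π + 12/π^3.
LHS = RHS, so the identity holds for this test φ.
Moreover u is smooth here and v(x) = u'(x) = 3*x**2 - 2*x + 2 pointwise, so the identity holds for every test function. Hence v is the weak derivative of u.


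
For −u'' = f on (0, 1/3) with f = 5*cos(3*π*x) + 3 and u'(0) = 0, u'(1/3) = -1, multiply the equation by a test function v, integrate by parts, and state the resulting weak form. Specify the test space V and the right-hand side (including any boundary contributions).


V = H^1(0, 1/3) (v unrestricted at boundary; u is determined up to an additive constant); weak form: ∫_0^1/3 u'v' dx = ∫_0^1/3 (5*cos(3*π*x) + 3) v dx − v(1/3) for all v ∈ V.

Multiply both sides by a test function v and integrate from 0 to 1/3:
  ∫_0^1/3 −u''(x) v(x) dx = ∫_0^1/3 f(x) v(x) dx.
Integrate the LHS by parts once:
  ∫_0^1/3 −u'' v dx = −[u'(x) v(x)]_0^1/3 + ∫_0^1/3 u'(x) v'(x) dx.
Thus ∫_0^1/3 u'(x) v'(x) dx = ∫_0^1/3 f(x) v(x) dx + [u'(x) v(x)]_0^1/3.
Choose V so that boundary terms are either known or forced to vanish.
u has inhomogeneous Neumann u'(0) = 0, u'(1/3) = -1. [u' v]_0^1/3 = (-1)·v(1/3) − (0)·v(0) = − v(1/3). Take V = H^1(0, 1/3); boundary term becomes part of RHS.
Weak formulation: find u (satisfying any essential BC) such that ∫_0^1/3 u'(x) v'(x) dx = ∫_0^1/3 f v dx − v(1/3) for all v ∈ V (Neumann data are natural BCs: they enter the RHS as boundary terms).
Substituting f(x) = 5*cos(3*π*x) + 3, the right-hand side is ∫_0^1/3 (5*cos(3*π*x) + 3) v dx − v(1/3).
Compatibility check (pure Neumann): taking v ≡ 1 ∈ V gives 0 = ∫_0^1/3 f dx + (-1) − (0), i.e. ∫_0^1/3 f dx must equal u'(0) − u'(1/3) = 1. Indeed ∫_0^1/3 (5*cos(3*π*x) + 3) dx = 1, so the data are compatible. The solution is then unique only up to an additive constant (fix it e.g. by requiring ∫_0^1/3 u dx = 0).


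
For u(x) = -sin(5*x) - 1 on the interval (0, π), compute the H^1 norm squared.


||u||_{H^1(0,π)}^2 = 4/5 + 14*π

u'(x) = -5*cos(5*x).
Expand u² and (u')² and integrate term by term on (0, π), using: for integers n ≥ 1, ∫_0^π sin²(nx) dx = ∫_0^π cos²(nx) dx = π/2; for n ≠ n', ∫_0^π sin(nx)sin(n'x) dx = ∫_0^π cos(nx)cos(n'x) dx = 0; and by product-to-sum, ∫_0^π sin(nx)cos(n'x) dx = ½∫_0^π [sin((n+n')x) + sin((n−n')x)] dx, which is 0 when n+n' is even and 2n/(n²−n'²) when n+n' is odd (it need not vanish on (0, π)). For the constant mode: ∫_0^π 1 dx = π, ∫_0^π cos(nx) dx = 0, ∫_0^π sin(nx) dx = (1−(−1)^n)/n.
  u² squared terms: (-1)²·∫1 dx = 1·π = π;  (-1)²·∫sin(5x)² dx = 1·π/2 = π/2.
  u² cross terms: 2·(-1)·(-1)·∫1·sin(5x) dx = 2·(2/5) = 4/5.
  So ∫_0^π u² dx = π + π/2 + 4/5 = 4/5 + 3*π/2.
  (u')² squared terms: (-5)²·∫cos(5x)² dx = 25·π/2 = 25*π/2.
  So ∫_0^π (u')² dx = 25*π/2.
||u||_{H^1}^2 = (4/5 + 3*π/2) + (25*π/2) = 4/5 + 14*π.


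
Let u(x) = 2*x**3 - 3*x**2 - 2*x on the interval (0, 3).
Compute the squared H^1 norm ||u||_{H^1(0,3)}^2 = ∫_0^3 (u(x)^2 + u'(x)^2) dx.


||u||_{H^1}^2 = 22362/35

The H^1 norm (squared) on an interval (0, L) is
  ||u||_{H^1}^2 = ∫_0^L u(x)^2 dx + ∫_0^L u'(x)^2 dx.
Compute u'(x) = 6*x**2 - 6*x - 2.
Then u(x)^2 = 4*x**6 - 12*x**5 + x**4 + 12*x**3 + 4*x**2 and u'(x)^2 = 36*x**4 - 72*x**3 + 12*x**2 + 24*x + 4.
Integrate each monomial from 0 to 3 using ∫_0^3 c·x^n dx = c·3^(n+1)/(n+1):
  ∫_0^3 u(x)^2 dx = ∫_0^3 (4*x^6 - 12*x^5 + x^4 + 12*x^3 + 4*x^2) dx. Term by term:
    ∫_0^3 4*x^6 dx = 8748/7;  ∫_0^3 -12*x^5 dx = -1458;  ∫_0^3 x^4 dx = 243/5;
    ∫_0^3 12*x^3 dx = 243;  ∫_0^3 4*x^2 dx = 36.
  Sum: 8748/7 − 1458 + 243/5 + 243 + 36 = 4176/35.
  ∫_0^3 u'(x)^2 dx = ∫_0^3 (36*x^4 - 72*x^3 + 12*x^2 + 24*x + 4) dx. Term by term:
    ∫_0^3 36*x^4 dx = 8748/5;  ∫_0^3 -72*x^3 dx = -1458;  ∫_0^3 12*x^2 dx = 108;
    ∫_0^3 24*x dx = 108;  ∫_0^3 4 dx = 12.
  Sum: 8748/5 − 1458 + 108 + 108 + 12 = 2598/5.
Adding: ||u||_{H^1}^2 = 4176/35 + 2598/5 = 22362/35.


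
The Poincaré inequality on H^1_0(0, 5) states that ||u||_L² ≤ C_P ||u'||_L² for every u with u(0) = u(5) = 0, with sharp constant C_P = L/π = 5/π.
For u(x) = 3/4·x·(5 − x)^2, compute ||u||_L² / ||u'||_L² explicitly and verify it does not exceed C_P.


||u||_L² / ||u'||_L² = 5*sqrt(14)/14 < C_P = 5/π.

u(x) = 3/4·x·(5 − x)^2, so u'(x) = 9*x^2/4 - 15*x + 75/4.
u(x) = 3/4·x·(5 − x)^2 vanishes at x = 0 and x = 5, so u ∈ H^1_0(0, 5). Differentiate via the product rule and integrate the resulting polynomials term by term.
  ∫_0^5 u² dx = ∫_0^5 (9*x^6/16 - 45*x^5/4 + 675*x^4/8 - 1125*x^3/4 + 5625*x^2/16) dx. Term by term:
    ∫_0^5 9*x^6/16 dx = 703125/112;  ∫_0^5 -45*x^5/4 dx = -234375/8;  ∫_0^5 675*x^4/8 dx = 421875/8;
    ∫_0^5 -1125*x^3/4 dx = -703125/16;  ∫_0^5 5625*x^2/16 dx = 234375/16.
  Sum: 703125/112 − 234375/8 + 421875/8 − 703125/16 + 234375/16 = 46875/112.
  ∫_0^5 (u')² dx = ∫_0^5 (81*x^4/16 - 135*x^3/2 + 2475*x^2/8 - 1125*x/2 + 5625/16) dx. Term by term:
    ∫_0^5 81*x^4/16 dx = 50625/16;  ∫_0^5 -135*x^3/2 dx = -84375/8;  ∫_0^5 2475*x^2/8 dx = 103125/8;
    ∫_0^5 -1125*x/2 dx = -28125/4;  ∫_0^5 5625/16 dx = 28125/16.
  Sum: 50625/16 − 84375/8 + 103125/8 − 28125/4 + 28125/16 = 1875/8.
∫_0^5 u² dx = 46875/112, so ||u||_L² = 125*sqrt(21)/28.
∫_0^5 (u')² dx = 1875/8, so ||u'||_L² = 25*sqrt(6)/4.
Ratio ||u||_L² / ||u'||_L² = 5*sqrt(14)/14.
Sharp Poincaré constant on H^1_0(0, 5) is C_P = L/π = 5/π, achieved by sin(π/5·x).
A polynomial bump cannot attain the sharp Poincaré constant (only the first sine eigenfunction does), so the ratio is strictly less than C_P, consistent with ||u||_L² ≤ C_P ||u'||_L².


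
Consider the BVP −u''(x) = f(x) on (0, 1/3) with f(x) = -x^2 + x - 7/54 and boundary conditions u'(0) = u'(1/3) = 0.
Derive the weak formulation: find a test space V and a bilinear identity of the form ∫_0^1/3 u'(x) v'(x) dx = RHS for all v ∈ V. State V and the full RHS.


V = H^1(0, 1/3) (no boundary constraint on v; u is determined up to an additive constant); weak form: ∫_0^1/3 u'v' dx = ∫_0^1/3 (-x^2 + x - 7/54) v dx for all v ∈ V.

Multiply both sides by a test function v and integrate from 0 to 1/3:
  ∫_0^1/3 −u''(x) v(x) dx = ∫_0^1/3 f(x) v(x) dx.
Integrate the LHS by parts once:
  ∫_0^1/3 −u'' v dx = −[u'(x) v(x)]_0^1/3 + ∫_0^1/3 u'(x) v'(x) dx.
Thus ∫_0^1/3 u'(x) v'(x) dx = ∫_0^1/3 f(x) v(x) dx + [u'(x) v(x)]_0^1/3.
Choose V so that boundary terms are either known or forced to vanish.
u has homogeneous Neumann: u'(0) = u'(1/3) = 0. So [u' v]_0^1/3 = 0·v(1/3) − 0·v(0) = 0 for any v; take V = H^1(0, 1/3).
Weak formulation: find u (satisfying any essential BC) such that ∫_0^1/3 u'(x) v'(x) dx = ∫_0^1/3 f v dx for all v ∈ V (homogeneous Neumann, so boundary terms vanish).
Substituting f(x) = -x^2 + x - 7/54, the right-hand side is ∫_0^1/3 (-x^2 + x - 7/54) v dx.
Compatibility check (pure Neumann): taking v ≡ 1 ∈ V gives 0 = ∫_0^1/3 f dx + (0) − (0), i.e. ∫_0^1/3 f dx must equal u'(0) − u'(1/3) = 0. Indeed ∫_0^1/3 (-x^2 + x - 7/54) dx = 0, so the data are compatible. The solution is then unique only up to an additive constant (fix it e.g. by requiring ∫_0^1/3 u dx = 0).


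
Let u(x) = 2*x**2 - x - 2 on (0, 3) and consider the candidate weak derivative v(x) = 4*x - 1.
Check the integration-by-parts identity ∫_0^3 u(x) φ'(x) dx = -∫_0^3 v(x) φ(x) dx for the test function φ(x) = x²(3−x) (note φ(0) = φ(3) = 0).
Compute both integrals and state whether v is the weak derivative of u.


LHS = -837/20, RHS = -837/20. Yes, v = u' weakly.

u(x) = 2*x**2 - x - 2, classical derivative u'(x) = 4*x - 1.
φ(x) = x²(3−x), so φ'(x) = 3*x*(2 - x).
Note φ(0) = φ(3) = 0, so the boundary term u·φ vanishes.
LHS = ∫_0^3 u(x) φ'(x) dx = ∫_0^3 (-6*x^4 + 15*x^3 - 12*x) dx. Term by term:
  ∫_0^3 -6*x^4 dx = -1458/5;  ∫_0^3 15*x^3 dx = 1215/4;  ∫_0^3 -12*x dx = -54.
Sum: -1458/5 + 1215/4 − 54 = -837/20.
So LHS = -837/20.
∫_0^3 v(x) φ(x) dx = ∫_0^3 (-4*x^4 + 13*x^3 - 3*x^2) dx. Term by term:
  ∫_0^3 -4*x^4 dx = -972/5;  ∫_0^3 13*x^3 dx = 1053/4;  ∫_0^3 -3*x^2 dx = -27.
Sum: -972/5 + 1053/4 − 27 = 837/20.
So RHS = -∫_0^3 v(x) φ(x) dx = -837/20.
LHS = RHS, so the identity holds for this test φ.
Moreover u is smooth here and v(x) = u'(x) = 4*x - 1 pointwise, so the identity holds for every test function. Hence v is the weak derivative of u.


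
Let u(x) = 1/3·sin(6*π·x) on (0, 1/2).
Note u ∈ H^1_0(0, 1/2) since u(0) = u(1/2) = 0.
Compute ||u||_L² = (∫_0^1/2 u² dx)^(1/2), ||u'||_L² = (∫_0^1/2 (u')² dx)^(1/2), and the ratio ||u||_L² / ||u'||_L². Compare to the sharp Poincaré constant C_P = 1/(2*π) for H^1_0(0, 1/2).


||u||_L² / ||u'||_L² = 1/(6*π) < C_P = 1/(2*π).

u(x) = 1/3·sin(6*π·x), so u'(x) = 2*π*cos(6*π*x).
Writing u(x) = A·sin(kπx/L) with A = 1/3 and k = 3, use ∫_0^L sin²(kπx/L) dx = L/2 and ∫_0^L cos²(kπx/L) dx = L/2.
u² = 1/9·sin²(6*π·x) and (u')² = 4*π^2·cos²(6*π·x), and each of sin², cos² integrates to L/2 = 1/4 over (0, 1/2).
∫_0^1/2 u² dx = 1/36, so ||u||_L² = 1/6.
∫_0^1/2 (u')² dx = π^2, so ||u'||_L² = π.
Ratio ||u||_L² / ||u'||_L² = 1/(6*π).
Sharp Poincaré constant on H^1_0(0, 1/2) is C_P = L/π = 1/(2*π), achieved by sin(2*π·x).
This is the k = 3 harmonic; the ratio L/(kπ) is strictly less than C_P = L/π, consistent with the sharp inequality ||u||_L² ≤ C_P ||u'||_L².


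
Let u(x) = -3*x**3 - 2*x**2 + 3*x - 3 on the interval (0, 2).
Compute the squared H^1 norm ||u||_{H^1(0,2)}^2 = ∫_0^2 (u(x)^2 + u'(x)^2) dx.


||u||_{H^1}^2 = 98704/105

The H^1 norm (squared) on an interval (0, L) is
  ||u||_{H^1}^2 = ∫_0^L u(x)^2 dx + ∫_0^L u'(x)^2 dx.
Compute u'(x) = -9*x**2 - 4*x + 3.
Then u(x)^2 = 9*x**6 + 12*x**5 - 14*x**4 + 6*x**3 + 21*x**2 - 18*x + 9 and u'(x)^2 = 81*x**4 + 72*x**3 - 38*x**2 - 24*x + 9.
Integrate each monomial from 0 to 2 using ∫_0^2 c·x^n dx = c·2^(n+1)/(n+1):
  ∫_0^2 u(x)^2 dx = ∫_0^2 (9*x^6 + 12*x^5 - 14*x^4 + 6*x^3 + 21*x^2 - 18*x + 9) dx. Term by term:
    ∫_0^2 9*x^6 dx = 1152/7;  ∫_0^2 12*x^5 dx = 128;  ∫_0^2 -14*x^4 dx = -448/5;
    ∫_0^2 6*x^3 dx = 24;  ∫_0^2 21*x^2 dx = 56;  ∫_0^2 -18*x dx = -36;
    ∫_0^2 9 dx = 18.
  Sum: 1152/7 + 128 − 448/5 + 24 + 56 − 36 + 18 = 9274/35.
  ∫_0^2 u'(x)^2 dx = ∫_0^2 (81*x^4 + 72*x^3 - 38*x^2 - 24*x + 9) dx. Term by term:
    ∫_0^2 81*x^4 dx = 2592/5;  ∫_0^2 72*x^3 dx = 288;  ∫_0^2 -38*x^2 dx = -304/3;
    ∫_0^2 -24*x dx = -48;  ∫_0^2 9 dx = 18.
  Sum: 2592/5 + 288 − 304/3 − 48 + 18 = 10126/15.
Adding: ||u||_{H^1}^2 = 9274/35 + 10126/15 = 98704/105.


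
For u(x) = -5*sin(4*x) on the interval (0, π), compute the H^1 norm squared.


||u||_{H^1(0,π)}^2 = 425*π/2

u'(x) = -20*cos(4*x).
Expand u² and (u')² and integrate term by term on (0, π), using: for integers n ≥ 1, ∫_0^π sin²(nx) dx = ∫_0^π cos²(nx) dx = π/2; for n ≠ n', ∫_0^π sin(nx)sin(n'x) dx = ∫_0^π cos(nx)cos(n'x) dx = 0; and by product-to-sum, ∫_0^π sin(nx)cos(n'x) dx = ½∫_0^π [sin((n+n')x) + sin((n−n')x)] dx, which is 0 when n+n' is even and 2n/(n²−n'²) when n+n' is odd (it need not vanish on (0, π)).
  u² squared terms: (-5)²·∫sin(4x)² dx = 25·π/2 = 25*π/2.
  So ∫_0^π u² dx = 25*π/2.
  (u')² squared terms: (-20)²·∫cos(4x)² dx = 400·π/2 = 200*π.
  So ∫_0^π (u')² dx = 200*π.
||u||_{H^1}^2 = (25*π/2) + (200*π) = 425*π/2.


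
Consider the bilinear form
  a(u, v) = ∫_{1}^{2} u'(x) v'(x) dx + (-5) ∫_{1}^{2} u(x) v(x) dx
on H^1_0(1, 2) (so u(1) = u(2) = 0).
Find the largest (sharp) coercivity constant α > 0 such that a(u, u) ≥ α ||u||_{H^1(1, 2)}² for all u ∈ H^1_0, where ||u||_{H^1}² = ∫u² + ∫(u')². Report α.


α = (-5 + π^2)/(1 + π^2)

Coercivity of a(·,·) on H^1_0(1, 2) means a(u, u) ≥ α ||u||_{H^1}² for every u ∈ H^1_0.
The interval has length L = 1, and Poincaré/coercivity depend only on L. Here a(u, u) = ∫(u')² + (-5)·∫u².
Here c = -5 < 0 with |c| < (π/L)² = π^2, so coercivity still holds. The condition a(u,u) ≥ α||u||_{H^1}² reads (1−α)∫(u')² ≥ (α−c)∫u². Any admissible α is ≤ 1 (rapidly oscillating u have ∫u²/∫(u')² → 0), and α = 1 would force 0 ≥ (1−c)∫u², impossible since c < 1; so 1−α > 0. By the sharp Poincaré inequality on H^1_0 of an interval of length L, ∫(u')² ≥ (π/L)²∫u² with equality for the first sine mode sin(π(x−x₀)/L) (x₀ the left endpoint), so the inequality holds for all u iff (1−α)(π/L)² ≥ α − c, i.e. α ≤ ((π/L)² + c)/((π/L)² + 1) = (1 + c(L/π)²)/(1 + (L/π)²). (Direct route, valid since c ≤ 0: Poincaré gives c∫u² ≥ c(L/π)²∫(u')², so a(u,u) ≥ (1 + c(L/π)²)∫(u')², while ||u||_{H^1}² ≤ (1 + (L/π)²)∫(u')²; dividing yields the same α.) With (π/L)² = π^2 and c = -5, the largest admissible constant is α = ((π/L)² + c)/((π/L)² + 1).
Simplifying, α = (-5 + π^2)/(1 + π^2).


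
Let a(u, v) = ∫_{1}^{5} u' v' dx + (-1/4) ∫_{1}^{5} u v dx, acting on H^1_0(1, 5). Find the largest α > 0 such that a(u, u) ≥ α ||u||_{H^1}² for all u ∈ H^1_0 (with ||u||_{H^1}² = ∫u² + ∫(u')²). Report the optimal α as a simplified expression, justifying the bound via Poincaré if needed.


α = (-4 + π^2)/(π^2 + 16)

Coercivity of a(·,·) on H^1_0(1, 5) means a(u, u) ≥ α ||u||_{H^1}² for every u ∈ H^1_0.
The interval has length L = 4, and Poincaré/coercivity depend only on L. Here a(u, u) = ∫(u')² + (-1/4)·∫u².
Here c = -1/4 < 0 with |c| < (π/L)² = π^2/16, so coercivity still holds. The condition a(u,u) ≥ α||u||_{H^1}² reads (1−α)∫(u')² ≥ (α−c)∫u². Any admissible α is ≤ 1 (rapidly oscillating u have ∫u²/∫(u')² → 0), and α = 1 would force 0 ≥ (1−c)∫u², impossible since c < 1; so 1−α > 0. By the sharp Poincaré inequality on H^1_0 of an interval of length L, ∫(u')² ≥ (π/L)²∫u² with equality for the first sine mode sin(π(x−x₀)/L) (x₀ the left endpoint), so the inequality holds for all u iff (1−α)(π/L)² ≥ α − c, i.e. α ≤ ((π/L)² + c)/((π/L)² + 1) = (1 + c(L/π)²)/(1 + (L/π)²). (Direct route, valid since c ≤ 0: Poincaré gives c∫u² ≥ c(L/π)²∫(u')², so a(u,u) ≥ (1 + c(L/π)²)∫(u')², while ||u||_{H^1}² ≤ (1 + (L/π)²)∫(u')²; dividing yields the same α.) With (π/L)² = π^2/16 and c = -1/4, the largest admissible constant is α = ((π/L)² + c)/((π/L)² + 1).
Simplifying, α = (-4 + π^2)/(π^2 + 16).


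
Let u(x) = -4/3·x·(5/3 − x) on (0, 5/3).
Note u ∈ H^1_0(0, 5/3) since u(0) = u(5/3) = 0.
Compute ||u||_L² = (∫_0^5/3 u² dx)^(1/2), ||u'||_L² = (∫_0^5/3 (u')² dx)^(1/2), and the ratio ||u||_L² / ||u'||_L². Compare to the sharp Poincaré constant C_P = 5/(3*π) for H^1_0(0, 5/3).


||u||_L² / ||u'||_L² = sqrt(10)/6 < C_P = 5/(3*π).

u(x) = -4/3·x·(5/3 − x), so u'(x) = 8*x/3 - 20/9.
u(x) = -4/3·x·(5/3 − x) vanishes at x = 0 and x = 5/3, so u ∈ H^1_0(0, 5/3). Differentiate via the product rule and integrate the resulting polynomials term by term.
  ∫_0^5/3 u² dx = ∫_0^5/3 (16*x^4/9 - 160*x^3/27 + 400*x^2/81) dx. Term by term:
    ∫_0^5/3 16*x^4/9 dx = 10000/2187;  ∫_0^5/3 -160*x^3/27 dx = -25000/2187;  ∫_0^5/3 400*x^2/81 dx = 50000/6561.
  Sum: 10000/2187 − 25000/2187 + 50000/6561 = 5000/6561.
  ∫_0^5/3 (u')² dx = ∫_0^5/3 (64*x^2/9 - 320*x/27 + 400/81) dx. Term by term:
    ∫_0^5/3 64*x^2/9 dx = 8000/729;  ∫_0^5/3 -320*x/27 dx = -4000/243;  ∫_0^5/3 400/81 dx = 2000/243.
  Sum: 8000/729 − 4000/243 + 2000/243 = 2000/729.
∫_0^5/3 u² dx = 5000/6561, so ||u||_L² = 50*sqrt(2)/81.
∫_0^5/3 (u')² dx = 2000/729, so ||u'||_L² = 20*sqrt(5)/27.
Ratio ||u||_L² / ||u'||_L² = sqrt(10)/6.
Sharp Poincaré constant on H^1_0(0, 5/3) is C_P = L/π = 5/(3*π), achieved by sin(3*π/5·x).
A polynomial bump cannot attain the sharp Poincaré constant (only the first sine eigenfunction does), so the ratio is strictly less than C_P, consistent with ||u||_L² ≤ C_P ||u'||_L².


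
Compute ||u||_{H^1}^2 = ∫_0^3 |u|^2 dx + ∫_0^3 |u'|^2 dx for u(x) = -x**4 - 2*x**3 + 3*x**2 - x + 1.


||u||_{H^1}^2 = 66747/5

The H^1 norm (squared) on an interval (0, L) is
  ||u||_{H^1}^2 = ∫_0^L u(x)^2 dx + ∫_0^L u'(x)^2 dx.
Compute u'(x) = -4*x**3 - 6*x**2 + 6*x - 1.
Then u(x)^2 = x**8 + 4*x**7 - 2*x**6 - 10*x**5 + 11*x**4 - 10*x**3 + 7*x**2 - 2*x + 1 and u'(x)^2 = 16*x**6 + 48*x**5 - 12*x**4 - 64*x**3 + 48*x**2 - 12*x + 1.
Integrate each monomial from 0 to 3 using ∫_0^3 c·x^n dx = c·3^(n+1)/(n+1):
  ∫_0^3 u(x)^2 dx = ∫_0^3 (x^8 + 4*x^7 - 2*x^6 - 10*x^5 + 11*x^4 - 10*x^3 + 7*x^2 - 2*x + 1) dx. Term by term:
    ∫_0^3 x^8 dx = 2187;  ∫_0^3 4*x^7 dx = 6561/2;  ∫_0^3 -2*x^6 dx = -4374/7;
    ∫_0^3 -10*x^5 dx = -1215;  ∫_0^3 11*x^4 dx = 2673/5;  ∫_0^3 -10*x^3 dx = -405/2;
    ∫_0^3 7*x^2 dx = 63;  ∫_0^3 -2*x dx = -9;  ∫_0^3 1 dx = 3.
  Sum: 2187 + 6561/2 − 4374/7 − 1215 + 2673/5 − 405/2 + 63 − 9 + 3 = 140586/35.
  ∫_0^3 u'(x)^2 dx = ∫_0^3 (16*x^6 + 48*x^5 - 12*x^4 - 64*x^3 + 48*x^2 - 12*x + 1) dx. Term by term:
    ∫_0^3 16*x^6 dx = 34992/7;  ∫_0^3 48*x^5 dx = 5832;  ∫_0^3 -12*x^4 dx = -2916/5;
    ∫_0^3 -64*x^3 dx = -1296;  ∫_0^3 48*x^2 dx = 432;  ∫_0^3 -12*x dx = -54;
    ∫_0^3 1 dx = 3.
  Sum: 34992/7 + 5832 − 2916/5 − 1296 + 432 − 54 + 3 = 326643/35.
Adding: ||u||_{H^1}^2 = 140586/35 + 326643/35 = 66747/5.


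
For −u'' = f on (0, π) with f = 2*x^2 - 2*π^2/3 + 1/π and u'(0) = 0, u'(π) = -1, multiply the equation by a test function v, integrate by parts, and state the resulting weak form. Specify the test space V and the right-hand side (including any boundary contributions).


V = H^1(0, π) (v unrestricted at boundary; u is determined up to an additive constant); weak form: ∫_0^π u'v' dx = ∫_0^π (2*x^2 - 2*π^2/3 + 1/π) v dx − v(π) for all v ∈ V.

Multiply both sides by a test function v and integrate from 0 to π:
  ∫_0^π −u''(x) v(x) dx = ∫_0^π f(x) v(x) dx.
Integrate the LHS by parts once:
  ∫_0^π −u'' v dx = −[u'(x) v(x)]_0^π + ∫_0^π u'(x) v'(x) dx.
Thus ∫_0^π u'(x) v'(x) dx = ∫_0^π f(x) v(x) dx + [u'(x) v(x)]_0^π.
Choose V so that boundary terms are either known or forced to vanish.
u has inhomogeneous Neumann u'(0) = 0, u'(π) = -1. [u' v]_0^π = (-1)·v(π) − (0)·v(0) = − v(π). Take V = H^1(0, π); boundary term becomes part of RHS.
Weak formulation: find u (satisfying any essential BC) such that ∫_0^π u'(x) v'(x) dx = ∫_0^π f v dx − v(π) for all v ∈ V (Neumann data are natural BCs: they enter the RHS as boundary terms).
Substituting f(x) = 2*x^2 - 2*π^2/3 + 1/π, the right-hand side is ∫_0^π (2*x^2 - 2*π^2/3 + 1/π) v dx − v(π).
Compatibility check (pure Neumann): taking v ≡ 1 ∈ V gives 0 = ∫_0^π f dx + (-1) − (0), i.e. ∫_0^π f dx must equal u'(0) − u'(π) = 1. Indeed ∫_0^π (2*x^2 - 2*π^2/3 + 1/π) dx = 1, so the data are compatible. The solution is then unique only up to an additive constant (fix it e.g. by requiring ∫_0^π u dx = 0).


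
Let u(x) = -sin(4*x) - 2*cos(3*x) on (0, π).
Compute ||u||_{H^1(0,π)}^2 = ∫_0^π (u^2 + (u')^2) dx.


||u||_{H^1(0,π)}^2 = 320/7 + 57*π/2

u'(x) = 6*sin(3*x) - 4*cos(4*x).
Expand u² and (u')² and integrate term by term on (0, π), using: for integers n ≥ 1, ∫_0^π sin²(nx) dx = ∫_0^π cos²(nx) dx = π/2; for n ≠ n', ∫_0^π sin(nx)sin(n'x) dx = ∫_0^π cos(nx)cos(n'x) dx = 0; and by product-to-sum, ∫_0^π sin(nx)cos(n'x) dx = ½∫_0^π [sin((n+n')x) + sin((n−n')x)] dx, which is 0 when n+n' is even and 2n/(n²−n'²) when n+n' is odd (it need not vanish on (0, π)).
  u² squared terms: (-1)²·∫sin(4x)² dx = 1·π/2 = π/2;  (-2)²·∫cos(3x)² dx = 4·π/2 = 2*π.
  u² cross terms: 2·(-1)·(-2)·∫sin(4x)·cos(3x) dx = 4·(8/7) = 32/7.
  So ∫_0^π u² dx = π/2 + 2*π + 32/7 = 32/7 + 5*π/2.
  (u')² squared terms: (-4)²·∫cos(4x)² dx = 16·π/2 = 8*π;  (6)²·∫sin(3x)² dx = 36·π/2 = 18*π.
  (u')² cross terms: 2·(-4)·(6)·∫cos(4x)·sin(3x) dx = -48·(-6/7) = 288/7.
  So ∫_0^π (u')² dx = 8*π + 18*π + 288/7 = 288/7 + 26*π.
||u||_{H^1}^2 = (32/7 + 5*π/2) + (288/7 + 26*π) = 320/7 + 57*π/2.


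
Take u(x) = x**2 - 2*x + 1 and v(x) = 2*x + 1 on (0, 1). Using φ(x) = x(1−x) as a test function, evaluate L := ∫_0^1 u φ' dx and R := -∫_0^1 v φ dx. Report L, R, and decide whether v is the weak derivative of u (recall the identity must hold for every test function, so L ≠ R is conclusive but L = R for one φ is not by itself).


LHS = 1/6, RHS = -1/3. No, v is not the weak derivative of u.

u(x) = x**2 - 2*x + 1, classical derivative u'(x) = 2*x - 2.
φ(x) = x(1−x), so φ'(x) = 1 - 2*x.
Note φ(0) = φ(1) = 0, so the boundary term u·φ vanishes.
LHS = ∫_0^1 u(x) φ'(x) dx = ∫_0^1 (-2*x^3 + 5*x^2 - 4*x + 1) dx. Term by term:
  ∫_0^1 -2*x^3 dx = -1/2;  ∫_0^1 5*x^2 dx = 5/3;  ∫_0^1 -4*x dx = -2;
  ∫_0^1 1 dx = 1.
Sum: -1/2 + 5/3 − 2 + 1 = 1/6.
So LHS = 1/6.
∫_0^1 v(x) φ(x) dx = ∫_0^1 (-2*x^3 + x^2 + x) dx. Term by term:
  ∫_0^1 -2*x^3 dx = -1/2;  ∫_0^1 x^2 dx = 1/3;  ∫_0^1 x dx = 1/2.
Sum: -1/2 + 1/3 + 1/2 = 1/3.
So RHS = -∫_0^1 v(x) φ(x) dx = -1/3.
LHS − RHS = 1/2 ≠ 0, so the identity fails.
(For a valid weak derivative the identity must hold for EVERY test function, in particular this one. The failure shows v is NOT the weak derivative of u.)
Correct weak derivative would be u'(x) = 2*x - 2.


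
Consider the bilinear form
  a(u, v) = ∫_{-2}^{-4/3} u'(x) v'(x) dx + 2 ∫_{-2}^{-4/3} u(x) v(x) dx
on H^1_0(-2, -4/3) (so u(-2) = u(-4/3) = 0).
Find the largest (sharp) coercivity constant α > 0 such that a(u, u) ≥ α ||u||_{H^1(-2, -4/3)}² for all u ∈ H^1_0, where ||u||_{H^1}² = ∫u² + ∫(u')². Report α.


α = 1

Coercivity of a(·,·) on H^1_0(-2, -4/3) means a(u, u) ≥ α ||u||_{H^1}² for every u ∈ H^1_0.
The interval has length L = 2/3, and Poincaré/coercivity depend only on L. Here a(u, u) = ∫(u')² + (2)·∫u².
Here c = 2 ≥ 1, so a(u,u) = ∫(u')² + c∫u² ≥ ∫(u')² + ∫u² = ||u||_{H^1}², i.e. α = 1 works. No larger α is possible: a(u,u) ≥ α||u||_{H^1}² means (1−α)∫(u')² ≥ (α−c)∫u², and for the modes u_n = sin(nπ(x−x₀)/L) (x₀ the left endpoint) one has ∫u_n²/∫(u_n')² = (L/(nπ))² → 0, so a(u_n,u_n)/||u_n||_{H^1}² → 1. Hence the optimal constant is α = 1.
Therefore α = 1.


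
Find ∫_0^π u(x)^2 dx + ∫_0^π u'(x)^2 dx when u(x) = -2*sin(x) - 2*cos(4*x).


||u||_{H^1(0,π)}^2 = -272/15 + 38*π

u'(x) = 8*sin(4*x) - 2*cos(x).
Expand u² and (u')² and integrate term by term on (0, π), using: for integers n ≥ 1, ∫_0^π sin²(nx) dx = ∫_0^π cos²(nx) dx = π/2; for n ≠ n', ∫_0^π sin(nx)sin(n'x) dx = ∫_0^π cos(nx)cos(n'x) dx = 0; and by product-to-sum, ∫_0^π sin(nx)cos(n'x) dx = ½∫_0^π [sin((n+n')x) + sin((n−n')x)] dx, which is 0 when n+n' is even and 2n/(n²−n'²) when n+n' is odd (it need not vanish on (0, π)).
  u² squared terms: (-2)²·∫cos(4x)² dx = 4·π/2 = 2*π;  (-2)²·∫sin(x)² dx = 4·π/2 = 2*π.
  u² cross terms: 2·(-2)·(-2)·∫cos(4x)·sin(x) dx = 8·(-2/15) = -16/15.
  So ∫_0^π u² dx = 2*π + 2*π − 16/15 = -16/15 + 4*π.
  (u')² squared terms: (-2)²·∫cos(x)² dx = 4·π/2 = 2*π;  (8)²·∫sin(4x)² dx = 64·π/2 = 32*π.
  (u')² cross terms: 2·(-2)·(8)·∫cos(x)·sin(4x) dx = -32·(8/15) = -256/15.
  So ∫_0^π (u')² dx = 2*π + 32*π − 256/15 = -256/15 + 34*π.
||u||_{H^1}^2 = (-16/15 + 4*π) + (-256/15 + 34*π) = -272/15 + 38*π.


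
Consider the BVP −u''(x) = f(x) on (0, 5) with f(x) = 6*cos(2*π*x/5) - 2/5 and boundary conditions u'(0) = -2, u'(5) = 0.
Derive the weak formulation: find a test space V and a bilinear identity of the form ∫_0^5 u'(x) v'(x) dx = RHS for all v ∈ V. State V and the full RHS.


V = H^1(0, 5) (v unrestricted at boundary; u is determined up to an additive constant); weak form: ∫_0^5 u'v' dx = ∫_0^5 (6*cos(2*π*x/5) - 2/5) v dx + 2·v(0) for all v ∈ V.

Multiply both sides by a test function v and integrate from 0 to 5:
  ∫_0^5 −u''(x) v(x) dx = ∫_0^5 f(x) v(x) dx.
Integrate the LHS by parts once:
  ∫_0^5 −u'' v dx = −[u'(x) v(x)]_0^5 + ∫_0^5 u'(x) v'(x) dx.
Thus ∫_0^5 u'(x) v'(x) dx = ∫_0^5 f(x) v(x) dx + [u'(x) v(x)]_0^5.
Choose V so that boundary terms are either known or forced to vanish.
u has inhomogeneous Neumann u'(0) = -2, u'(5) = 0. [u' v]_0^5 = (0)·v(5) − (-2)·v(0) = 2·v(0). Take V = H^1(0, 5); boundary term becomes part of RHS.
Weak formulation: find u (satisfying any essential BC) such that ∫_0^5 u'(x) v'(x) dx = ∫_0^5 f v dx + 2·v(0) for all v ∈ V (Neumann data are natural BCs: they enter the RHS as boundary terms).
Substituting f(x) = 6*cos(2*π*x/5) - 2/5, the right-hand side is ∫_0^5 (6*cos(2*π*x/5) - 2/5) v dx + 2·v(0).
Compatibility check (pure Neumann): taking v ≡ 1 ∈ V gives 0 = ∫_0^5 f dx + (0) − (-2), i.e. ∫_0^5 f dx must equal u'(0) − u'(5) = -2. Indeed ∫_0^5 (6*cos(2*π*x/5) - 2/5) dx = -2, so the data are compatible. The solution is then unique only up to an additive constant (fix it e.g. by requiring ∫_0^5 u dx = 0).


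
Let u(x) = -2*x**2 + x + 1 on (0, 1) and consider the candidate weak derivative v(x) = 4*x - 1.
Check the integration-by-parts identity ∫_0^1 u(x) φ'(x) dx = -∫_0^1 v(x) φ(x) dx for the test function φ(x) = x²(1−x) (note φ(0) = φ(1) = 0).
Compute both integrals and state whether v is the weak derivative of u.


LHS = 7/60, RHS = -7/60. No, v is not the weak derivative of u.

u(x) = -2*x**2 + x + 1, classical derivative u'(x) = 1 - 4*x.
φ(x) = x²(1−x), so φ'(x) = x*(2 - 3*x).
Note φ(0) = φ(1) = 0, so the boundary term u·φ vanishes.
LHS = ∫_0^1 u(x) φ'(x) dx = ∫_0^1 (6*x^4 - 7*x^3 - x^2 + 2*x) dx. Term by term:
  ∫_0^1 6*x^4 dx = 6/5;  ∫_0^1 -7*x^3 dx = -7/4;  ∫_0^1 -x^2 dx = -1/3;
  ∫_0^1 2*x dx = 1.
Sum: 6/5 − 7/4 − 1/3 + 1 = 7/60.
So LHS = 7/60.
∫_0^1 v(x) φ(x) dx = ∫_0^1 (-4*x^4 + 5*x^3 - x^2) dx. Term by term:
  ∫_0^1 -4*x^4 dx = -4/5;  ∫_0^1 5*x^3 dx = 5/4;  ∫_0^1 -x^2 dx = -1/3.
Sum: -4/5 + 5/4 − 1/3 = 7/60.
So RHS = -∫_0^1 v(x) φ(x) dx = -7/60.
LHS − RHS = 7/30 ≠ 0, so the identity fails.
(For a valid weak derivative the identity must hold for EVERY test function, in particular this one. The failure shows v is NOT the weak derivative of u.)
Correct weak derivative would be u'(x) = 1 - 4*x.


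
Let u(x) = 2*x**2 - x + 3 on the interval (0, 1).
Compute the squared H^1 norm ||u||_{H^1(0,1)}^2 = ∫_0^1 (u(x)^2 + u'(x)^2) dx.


||u||_{H^1}^2 = 187/15

The H^1 norm (squared) on an interval (0, L) is
  ||u||_{H^1}^2 = ∫_0^L u(x)^2 dx + ∫_0^L u'(x)^2 dx.
Compute u'(x) = 4*x - 1.
Then u(x)^2 = 4*x**4 - 4*x**3 + 13*x**2 - 6*x + 9 and u'(x)^2 = 16*x**2 - 8*x + 1.
Integrate each monomial from 0 to 1 using ∫_0^1 c·x^n dx = c·1^(n+1)/(n+1):
  ∫_0^1 u(x)^2 dx = ∫_0^1 (4*x^4 - 4*x^3 + 13*x^2 - 6*x + 9) dx. Term by term:
    ∫_0^1 4*x^4 dx = 4/5;  ∫_0^1 -4*x^3 dx = -1;  ∫_0^1 13*x^2 dx = 13/3;
    ∫_0^1 -6*x dx = -3;  ∫_0^1 9 dx = 9.
  Sum: 4/5 − 1 + 13/3 − 3 + 9 = 152/15.
  ∫_0^1 u'(x)^2 dx = ∫_0^1 (16*x^2 - 8*x + 1) dx. Term by term:
    ∫_0^1 16*x^2 dx = 16/3;  ∫_0^1 -8*x dx = -4;  ∫_0^1 1 dx = 1.
  Sum: 16/3 − 4 + 1 = 7/3.
Adding: ||u||_{H^1}^2 = 152/15 + 7/3 = 187/15.


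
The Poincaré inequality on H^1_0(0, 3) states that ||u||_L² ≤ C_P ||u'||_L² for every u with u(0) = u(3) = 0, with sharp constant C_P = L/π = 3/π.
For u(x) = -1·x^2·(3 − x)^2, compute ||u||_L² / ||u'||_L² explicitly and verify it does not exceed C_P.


||u||_L² / ||u'||_L² = sqrt(3)/2 < C_P = 3/π.

u(x) = -1·x^2·(3 − x)^2, so u'(x) = 2*x*(x*(3 - x) - (x - 3)^2).
u(x) = -1·x^2·(3 − x)^2 vanishes at x = 0 and x = 3, so u ∈ H^1_0(0, 3). Differentiate via the product rule and integrate the resulting polynomials term by term.
  ∫_0^3 u² dx = ∫_0^3 (x^8 - 12*x^7 + 54*x^6 - 108*x^5 + 81*x^4) dx. Term by term:
    ∫_0^3 x^8 dx = 2187;  ∫_0^3 -12*x^7 dx = -19683/2;  ∫_0^3 54*x^6 dx = 118098/7;
    ∫_0^3 -108*x^5 dx = -13122;  ∫_0^3 81*x^4 dx = 19683/5.
  Sum: 2187 − 19683/2 + 118098/7 − 13122 + 19683/5 = 2187/70.
  ∫_0^3 (u')² dx = ∫_0^3 (16*x^6 - 144*x^5 + 468*x^4 - 648*x^3 + 324*x^2) dx. Term by term:
    ∫_0^3 16*x^6 dx = 34992/7;  ∫_0^3 -144*x^5 dx = -17496;  ∫_0^3 468*x^4 dx = 113724/5;
    ∫_0^3 -648*x^3 dx = -13122;  ∫_0^3 324*x^2 dx = 2916.
  Sum: 34992/7 − 17496 + 113724/5 − 13122 + 2916 = 1458/35.
∫_0^3 u² dx = 2187/70, so ||u||_L² = 27*sqrt(210)/70.
∫_0^3 (u')² dx = 1458/35, so ||u'||_L² = 27*sqrt(70)/35.
Ratio ||u||_L² / ||u'||_L² = sqrt(3)/2.
Sharp Poincaré constant on H^1_0(0, 3) is C_P = L/π = 3/π, achieved by sin(π/3·x).
A polynomial bump cannot attain the sharp Poincaré constant (only the first sine eigenfunction does), so the ratio is strictly less than C_P, consistent with ||u||_L² ≤ C_P ||u'||_L².


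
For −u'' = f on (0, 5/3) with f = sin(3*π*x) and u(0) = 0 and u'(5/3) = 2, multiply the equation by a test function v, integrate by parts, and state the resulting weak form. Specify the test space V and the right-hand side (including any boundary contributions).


V = {v ∈ H^1(0, 5/3) : v(0) = 0} (test functions vanish at x = 0 where u is specified); weak form: ∫_0^5/3 u'v' dx = ∫_0^5/3 (sin(3*π*x)) v dx + 2·v(5/3) for all v ∈ V.

Multiply both sides by a test function v and integrate from 0 to 5/3:
  ∫_0^5/3 −u''(x) v(x) dx = ∫_0^5/3 f(x) v(x) dx.
Integrate the LHS by parts once:
  ∫_0^5/3 −u'' v dx = −[u'(x) v(x)]_0^5/3 + ∫_0^5/3 u'(x) v'(x) dx.
Thus ∫_0^5/3 u'(x) v'(x) dx = ∫_0^5/3 f(x) v(x) dx + [u'(x) v(x)]_0^5/3.
Choose V so that boundary terms are either known or forced to vanish.
Mixed BC: u(0) = 0 (Dirichlet) and u'(5/3) = 2 (Neumann). Define V = {v ∈ H^1(0, 5/3) : v(0) = 0}. Then [u' v]_0^5/3 = u'(5/3)·v(5/3) − u'(0)·0 = 2·v(5/3).
Weak formulation: find u (satisfying any essential BC) such that ∫_0^5/3 u'(x) v'(x) dx = ∫_0^5/3 f v dx + 2·v(5/3) for all v ∈ V (Dirichlet at 0 absorbed into V; Neumann datum at x = 5/3 contributes the boundary term).
Substituting f(x) = sin(3*π*x), the right-hand side is ∫_0^5/3 (sin(3*π*x)) v dx + 2·v(5/3).


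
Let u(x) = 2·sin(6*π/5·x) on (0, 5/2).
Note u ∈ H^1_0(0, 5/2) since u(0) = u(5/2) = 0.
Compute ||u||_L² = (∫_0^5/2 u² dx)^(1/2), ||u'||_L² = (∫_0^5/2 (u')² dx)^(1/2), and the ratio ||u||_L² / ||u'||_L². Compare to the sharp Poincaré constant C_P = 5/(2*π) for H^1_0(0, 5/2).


||u||_L² / ||u'||_L² = 5/(6*π) < C_P = 5/(2*π).

u(x) = 2·sin(6*π/5·x), so u'(x) = 12*π*cos(6*π*x/5)/5.
Writing u(x) = A·sin(kπx/L) with A = 2 and k = 3, use ∫_0^L sin²(kπx/L) dx = L/2 and ∫_0^L cos²(kπx/L) dx = L/2.
u² = 4·sin²(6*π/5·x) and (u')² = 144*π^2/25·cos²(6*π/5·x), and each of sin², cos² integrates to L/2 = 5/4 over (0, 5/2).
∫_0^5/2 u² dx = 5, so ||u||_L² = sqrt(5).
∫_0^5/2 (u')² dx = 36*π^2/5, so ||u'||_L² = 6*sqrt(5)*π/5.
Ratio ||u||_L² / ||u'||_L² = 5/(6*π).
Sharp Poincaré constant on H^1_0(0, 5/2) is C_P = L/π = 5/(2*π), achieved by sin(2*π/5·x).
This is the k = 3 harmonic; the ratio L/(kπ) is strictly less than C_P = L/π, consistent with the sharp inequality ||u||_L² ≤ C_P ||u'||_L².


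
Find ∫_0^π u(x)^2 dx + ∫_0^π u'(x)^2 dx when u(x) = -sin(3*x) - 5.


||u||_{H^1(0,π)}^2 = 20/3 + 30*π

u'(x) = -3*cos(3*x).
Expand u² and (u')² and integrate term by term on (0, π), using: for integers n ≥ 1, ∫_0^π sin²(nx) dx = ∫_0^π cos²(nx) dx = π/2; for n ≠ n', ∫_0^π sin(nx)sin(n'x) dx = ∫_0^π cos(nx)cos(n'x) dx = 0; and by product-to-sum, ∫_0^π sin(nx)cos(n'x) dx = ½∫_0^π [sin((n+n')x) + sin((n−n')x)] dx, which is 0 when n+n' is even and 2n/(n²−n'²) when n+n' is odd (it need not vanish on (0, π)). For the constant mode: ∫_0^π 1 dx = π, ∫_0^π cos(nx) dx = 0, ∫_0^π sin(nx) dx = (1−(−1)^n)/n.
  u² squared terms: (-5)²·∫1 dx = 25·π = 25*π;  (-1)²·∫sin(3x)² dx = 1·π/2 = π/2.
  u² cross terms: 2·(-5)·(-1)·∫1·sin(3x) dx = 10·(2/3) = 20/3.
  So ∫_0^π u² dx = 25*π + π/2 + 20/3 = 20/3 + 51*π/2.
  (u')² squared terms: (-3)²·∫cos(3x)² dx = 9·π/2 = 9*π/2.
  So ∫_0^π (u')² dx = 9*π/2.
||u||_{H^1}^2 = (20/3 + 51*π/2) + (9*π/2) = 20/3 + 30*π.


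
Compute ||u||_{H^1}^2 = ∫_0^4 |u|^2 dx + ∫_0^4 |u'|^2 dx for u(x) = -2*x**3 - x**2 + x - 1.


||u||_{H^1}^2 = 712904/35

The H^1 norm (squared) on an interval (0, L) is
  ||u||_{H^1}^2 = ∫_0^L u(x)^2 dx + ∫_0^L u'(x)^2 dx.
Compute u'(x) = -6*x**2 - 2*x + 1.
Then u(x)^2 = 4*x**6 + 4*x**5 - 3*x**4 + 2*x**3 + 3*x**2 - 2*x + 1 and u'(x)^2 = 36*x**4 + 24*x**3 - 8*x**2 - 4*x + 1.
Integrate each monomial from 0 to 4 using ∫_0^4 c·x^n dx = c·4^(n+1)/(n+1):
  ∫_0^4 u(x)^2 dx = ∫_0^4 (4*x^6 + 4*x^5 - 3*x^4 + 2*x^3 + 3*x^2 - 2*x + 1) dx. Term by term:
    ∫_0^4 4*x^6 dx = 65536/7;  ∫_0^4 4*x^5 dx = 8192/3;  ∫_0^4 -3*x^4 dx = -3072/5;
    ∫_0^4 2*x^3 dx = 128;  ∫_0^4 3*x^2 dx = 64;  ∫_0^4 -2*x dx = -16;
    ∫_0^4 1 dx = 4.
  Sum: 65536/7 + 8192/3 − 3072/5 + 128 + 64 − 16 + 4 = 1224148/105.
  ∫_0^4 u'(x)^2 dx = ∫_0^4 (36*x^4 + 24*x^3 - 8*x^2 - 4*x + 1) dx. Term by term:
    ∫_0^4 36*x^4 dx = 36864/5;  ∫_0^4 24*x^3 dx = 1536;  ∫_0^4 -8*x^2 dx = -512/3;
    ∫_0^4 -4*x dx = -32;  ∫_0^4 1 dx = 4.
  Sum: 36864/5 + 1536 − 512/3 − 32 + 4 = 130652/15.
Adding: ||u||_{H^1}^2 = 1224148/105 + 130652/15 = 712904/35.
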